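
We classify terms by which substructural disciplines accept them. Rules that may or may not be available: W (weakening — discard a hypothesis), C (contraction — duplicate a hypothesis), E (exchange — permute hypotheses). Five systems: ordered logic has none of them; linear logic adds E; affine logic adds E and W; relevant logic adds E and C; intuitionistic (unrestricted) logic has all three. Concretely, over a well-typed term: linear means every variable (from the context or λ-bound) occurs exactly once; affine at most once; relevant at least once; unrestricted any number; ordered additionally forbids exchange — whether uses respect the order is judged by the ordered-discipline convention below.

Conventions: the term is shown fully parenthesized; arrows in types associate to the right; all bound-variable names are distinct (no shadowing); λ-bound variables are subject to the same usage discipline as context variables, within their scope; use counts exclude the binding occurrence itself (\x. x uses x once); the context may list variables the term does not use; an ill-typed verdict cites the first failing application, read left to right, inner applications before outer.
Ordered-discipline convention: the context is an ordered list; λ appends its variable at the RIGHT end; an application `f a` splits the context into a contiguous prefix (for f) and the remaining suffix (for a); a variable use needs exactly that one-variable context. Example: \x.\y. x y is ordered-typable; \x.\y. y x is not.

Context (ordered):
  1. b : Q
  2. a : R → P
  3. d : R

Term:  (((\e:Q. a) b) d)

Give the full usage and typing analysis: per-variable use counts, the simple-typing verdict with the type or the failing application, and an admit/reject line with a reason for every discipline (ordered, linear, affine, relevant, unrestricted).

use counts: b: 1; a: 1; d: 1; e (λ-bound): 0
uses in reading order: a, b, d
typing: well-typed at P
ordered ✗ (needs weakening: e unused)
linear ✗ (needs weakening: e unused)
affine ✓ (at most one use each (b, a, d, e))
relevant ✗ (needs weakening: e unused)
unrestricted ✓ (simply typable at P; W, C, E all held)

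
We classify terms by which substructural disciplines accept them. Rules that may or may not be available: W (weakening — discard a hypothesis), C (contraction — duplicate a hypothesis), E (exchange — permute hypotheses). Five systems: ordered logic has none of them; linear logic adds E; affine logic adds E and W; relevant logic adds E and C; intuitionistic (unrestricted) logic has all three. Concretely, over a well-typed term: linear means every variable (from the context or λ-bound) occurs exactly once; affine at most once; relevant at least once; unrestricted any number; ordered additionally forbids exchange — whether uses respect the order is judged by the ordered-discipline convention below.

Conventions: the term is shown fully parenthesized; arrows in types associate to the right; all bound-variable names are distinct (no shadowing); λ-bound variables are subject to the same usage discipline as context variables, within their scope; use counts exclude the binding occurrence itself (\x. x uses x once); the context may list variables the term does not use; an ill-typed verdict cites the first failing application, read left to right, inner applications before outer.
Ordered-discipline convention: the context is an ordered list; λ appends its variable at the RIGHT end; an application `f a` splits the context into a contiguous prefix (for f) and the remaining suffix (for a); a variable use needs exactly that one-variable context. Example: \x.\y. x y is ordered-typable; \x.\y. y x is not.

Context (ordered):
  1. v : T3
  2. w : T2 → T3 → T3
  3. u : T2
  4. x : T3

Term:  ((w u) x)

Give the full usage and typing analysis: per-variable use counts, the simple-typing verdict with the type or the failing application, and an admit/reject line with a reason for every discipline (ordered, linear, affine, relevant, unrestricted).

variable uses: v: 0×, w: 1×, u: 1×, x: 1×
use order (left to right): w, u, x
typing: the term checks, with type T3
ordered: ✗, v left unused
linear: ✗, v left unused
affine: ✓, at most one use each (v, w, u, x)
relevant: ✗, v left unused
unrestricted: ✓, typability at T3 is all that's needed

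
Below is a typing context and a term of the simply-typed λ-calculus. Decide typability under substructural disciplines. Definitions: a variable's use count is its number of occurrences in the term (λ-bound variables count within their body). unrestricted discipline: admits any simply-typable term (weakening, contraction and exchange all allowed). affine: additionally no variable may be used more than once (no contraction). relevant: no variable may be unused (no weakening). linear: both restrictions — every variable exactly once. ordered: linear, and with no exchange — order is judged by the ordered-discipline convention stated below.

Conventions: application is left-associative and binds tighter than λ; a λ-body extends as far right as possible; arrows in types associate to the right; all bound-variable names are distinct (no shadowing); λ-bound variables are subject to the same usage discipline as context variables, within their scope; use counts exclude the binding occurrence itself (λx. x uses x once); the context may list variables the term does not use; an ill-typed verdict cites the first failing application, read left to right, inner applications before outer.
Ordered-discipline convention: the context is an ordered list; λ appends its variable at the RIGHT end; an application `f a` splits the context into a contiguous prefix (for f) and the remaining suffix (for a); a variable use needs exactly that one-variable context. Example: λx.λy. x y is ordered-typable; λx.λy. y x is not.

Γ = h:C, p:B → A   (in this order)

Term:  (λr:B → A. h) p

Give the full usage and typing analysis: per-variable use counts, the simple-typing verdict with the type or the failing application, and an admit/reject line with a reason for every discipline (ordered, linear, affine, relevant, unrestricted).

variable uses: h: 1×; p: 1×; r (bound): 0×
left-to-right use order: h, p
typing: ✓ — C
ordered: ✗, r never used (weakening)
linear: ✗, r never used (weakening)
affine: ✓, no duplicate uses among h, p, r
relevant: ✗, r never used (weakening)
unrestricted: ✓, simply typable at C; W, C, E all held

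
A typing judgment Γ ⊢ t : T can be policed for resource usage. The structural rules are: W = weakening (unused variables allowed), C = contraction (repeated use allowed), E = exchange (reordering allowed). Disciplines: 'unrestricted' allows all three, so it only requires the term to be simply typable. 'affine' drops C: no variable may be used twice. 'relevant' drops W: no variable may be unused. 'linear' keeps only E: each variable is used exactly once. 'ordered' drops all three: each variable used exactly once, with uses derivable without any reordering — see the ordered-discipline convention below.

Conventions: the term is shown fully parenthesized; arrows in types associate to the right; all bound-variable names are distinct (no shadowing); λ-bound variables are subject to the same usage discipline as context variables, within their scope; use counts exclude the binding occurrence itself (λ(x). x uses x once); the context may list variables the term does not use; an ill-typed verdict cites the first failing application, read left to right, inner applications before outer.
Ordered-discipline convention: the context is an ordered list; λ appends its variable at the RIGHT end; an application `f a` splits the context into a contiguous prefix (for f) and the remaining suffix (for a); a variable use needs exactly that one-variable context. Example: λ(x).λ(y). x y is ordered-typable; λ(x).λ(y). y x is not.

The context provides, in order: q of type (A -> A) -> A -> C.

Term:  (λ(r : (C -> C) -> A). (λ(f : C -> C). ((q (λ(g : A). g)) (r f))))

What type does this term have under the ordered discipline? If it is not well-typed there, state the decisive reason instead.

term : ((C -> C) -> A) -> (C -> C) -> C
use counts: q ×1; r [bound] ×1; f [bound] ×1; g [bound] ×1
order of uses: q, g, r, f
typing: the term checks, with type ((C -> C) -> A) -> (C -> C) -> C
per-discipline verdicts: ordered ✓; linear ✓; affine ✓; relevant ✓; unrestricted ✓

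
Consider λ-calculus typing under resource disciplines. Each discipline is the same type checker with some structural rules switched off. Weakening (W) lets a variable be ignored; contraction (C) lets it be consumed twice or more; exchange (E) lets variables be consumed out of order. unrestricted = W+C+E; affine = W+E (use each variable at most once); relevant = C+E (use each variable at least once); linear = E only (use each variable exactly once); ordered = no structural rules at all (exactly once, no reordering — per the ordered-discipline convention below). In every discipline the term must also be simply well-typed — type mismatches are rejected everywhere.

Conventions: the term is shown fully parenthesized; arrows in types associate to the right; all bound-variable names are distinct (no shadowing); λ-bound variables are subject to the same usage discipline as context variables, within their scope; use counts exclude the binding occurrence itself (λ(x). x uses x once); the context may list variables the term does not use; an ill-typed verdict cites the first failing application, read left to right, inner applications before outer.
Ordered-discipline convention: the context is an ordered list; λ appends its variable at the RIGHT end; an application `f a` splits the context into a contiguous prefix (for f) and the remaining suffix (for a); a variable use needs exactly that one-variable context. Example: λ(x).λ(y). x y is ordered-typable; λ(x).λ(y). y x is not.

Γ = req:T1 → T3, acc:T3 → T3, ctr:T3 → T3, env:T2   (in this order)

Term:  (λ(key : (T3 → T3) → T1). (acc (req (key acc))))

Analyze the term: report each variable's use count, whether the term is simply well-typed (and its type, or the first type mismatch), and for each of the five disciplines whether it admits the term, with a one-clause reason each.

use counts: req: 1×; acc: 2×; ctr: 0×; env: 0×; key (bound): 1×
order of uses: acc, req, key, acc
typing: well-typed at ((T3 → T3) → T1) → T3
ordered: ✗, uses contraction: acc ×2; unused: ctr, env — weakening required
linear: ✗, uses contraction: acc ×2; unused: ctr, env — weakening required
affine: ✗, uses contraction: acc ×2
relevant: ✗, unused: ctr, env — weakening required
unrestricted: ✓, type-checks (((T3 → T3) → T1) → T3) and nothing is barred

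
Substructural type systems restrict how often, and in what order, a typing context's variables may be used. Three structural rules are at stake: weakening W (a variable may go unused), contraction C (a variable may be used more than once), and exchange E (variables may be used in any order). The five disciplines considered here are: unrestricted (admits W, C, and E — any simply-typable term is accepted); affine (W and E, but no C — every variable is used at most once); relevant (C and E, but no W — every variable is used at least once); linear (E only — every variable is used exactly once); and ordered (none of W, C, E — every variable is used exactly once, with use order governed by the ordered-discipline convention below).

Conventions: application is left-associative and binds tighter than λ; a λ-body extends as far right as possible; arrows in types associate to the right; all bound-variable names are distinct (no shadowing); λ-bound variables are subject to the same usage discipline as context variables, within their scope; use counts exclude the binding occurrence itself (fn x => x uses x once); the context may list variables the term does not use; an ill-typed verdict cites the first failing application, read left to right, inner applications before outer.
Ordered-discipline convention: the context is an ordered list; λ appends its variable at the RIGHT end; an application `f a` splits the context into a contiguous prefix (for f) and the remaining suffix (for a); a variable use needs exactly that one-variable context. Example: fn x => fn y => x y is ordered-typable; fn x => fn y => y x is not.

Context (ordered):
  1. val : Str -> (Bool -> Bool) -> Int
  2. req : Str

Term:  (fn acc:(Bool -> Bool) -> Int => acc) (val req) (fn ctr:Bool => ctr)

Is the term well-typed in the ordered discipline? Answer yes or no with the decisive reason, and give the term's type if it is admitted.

yes — val, req, acc, ctr once each; derivable with no W/C/E; term : Int
use counts: val ×1, req ×1, acc (bound) ×1, ctr (bound) ×1
uses in reading order: acc, val, req, ctr
typing: the term checks, with type Int
per-discipline verdicts: ordered ✓, linear ✓, affine ✓, relevant ✓, unrestricted ✓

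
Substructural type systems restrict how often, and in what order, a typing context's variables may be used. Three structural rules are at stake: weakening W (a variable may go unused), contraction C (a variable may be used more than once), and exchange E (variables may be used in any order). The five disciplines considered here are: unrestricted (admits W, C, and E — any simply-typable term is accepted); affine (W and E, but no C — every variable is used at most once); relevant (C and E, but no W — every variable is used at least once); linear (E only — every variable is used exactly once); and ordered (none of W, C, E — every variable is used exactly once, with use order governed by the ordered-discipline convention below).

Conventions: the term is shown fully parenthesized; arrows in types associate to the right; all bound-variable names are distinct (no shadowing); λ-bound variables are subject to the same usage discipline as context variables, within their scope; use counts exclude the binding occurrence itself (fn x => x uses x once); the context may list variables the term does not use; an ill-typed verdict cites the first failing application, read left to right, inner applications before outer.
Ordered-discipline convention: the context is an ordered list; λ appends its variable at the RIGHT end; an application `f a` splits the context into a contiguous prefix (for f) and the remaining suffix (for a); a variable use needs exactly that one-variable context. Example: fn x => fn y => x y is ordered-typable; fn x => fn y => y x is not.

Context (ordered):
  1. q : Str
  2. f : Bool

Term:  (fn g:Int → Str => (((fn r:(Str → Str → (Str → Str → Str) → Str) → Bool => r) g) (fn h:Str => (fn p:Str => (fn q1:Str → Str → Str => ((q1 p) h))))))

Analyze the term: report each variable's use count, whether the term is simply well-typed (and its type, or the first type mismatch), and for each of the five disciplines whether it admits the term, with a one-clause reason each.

usage: q: 0, f: 0, g [bound]: 1, r [bound]: 1, h [bound]: 1, p [bound]: 1, q1 [bound]: 1
uses in reading order: r, g, q1, p, h
typing: ill-typed: a function awaiting (Str → Str → (Str → Str → Str) → Str) → Bool gets Int → Str
ordered: ✗, fails simple typing
linear: ✗, a type mismatch blocks all five
affine: ✗, the type mismatch rejects it
relevant: ✗, not simply typable
unrestricted: ✗, fails simple typing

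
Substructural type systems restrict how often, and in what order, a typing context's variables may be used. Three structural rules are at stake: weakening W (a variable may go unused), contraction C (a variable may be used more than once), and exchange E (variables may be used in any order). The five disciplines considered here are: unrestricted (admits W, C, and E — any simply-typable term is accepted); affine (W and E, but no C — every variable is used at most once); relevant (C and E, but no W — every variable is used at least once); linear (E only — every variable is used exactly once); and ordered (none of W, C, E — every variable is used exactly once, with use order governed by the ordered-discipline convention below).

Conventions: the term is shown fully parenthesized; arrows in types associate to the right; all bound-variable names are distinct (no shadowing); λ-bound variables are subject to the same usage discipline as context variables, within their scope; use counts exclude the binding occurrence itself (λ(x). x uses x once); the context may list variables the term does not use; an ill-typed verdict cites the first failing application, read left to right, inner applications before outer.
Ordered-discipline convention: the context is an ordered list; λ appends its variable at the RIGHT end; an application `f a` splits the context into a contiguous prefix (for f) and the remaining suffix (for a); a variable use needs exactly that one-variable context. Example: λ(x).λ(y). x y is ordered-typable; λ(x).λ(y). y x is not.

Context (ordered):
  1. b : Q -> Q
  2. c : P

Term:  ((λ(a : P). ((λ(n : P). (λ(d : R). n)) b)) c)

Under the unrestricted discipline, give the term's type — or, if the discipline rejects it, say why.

not well-typed under unrestricted — the type mismatch rejects it
use counts: b=1, c=1, a (bound)=0, n (bound)=1, d (bound)=0
left-to-right use order: n, b, c
typing: ill-typed: an application expects P but receives Q -> Q
across the five disciplines: ordered ✗, linear ✗, affine ✗, relevant ✗, unrestricted ✗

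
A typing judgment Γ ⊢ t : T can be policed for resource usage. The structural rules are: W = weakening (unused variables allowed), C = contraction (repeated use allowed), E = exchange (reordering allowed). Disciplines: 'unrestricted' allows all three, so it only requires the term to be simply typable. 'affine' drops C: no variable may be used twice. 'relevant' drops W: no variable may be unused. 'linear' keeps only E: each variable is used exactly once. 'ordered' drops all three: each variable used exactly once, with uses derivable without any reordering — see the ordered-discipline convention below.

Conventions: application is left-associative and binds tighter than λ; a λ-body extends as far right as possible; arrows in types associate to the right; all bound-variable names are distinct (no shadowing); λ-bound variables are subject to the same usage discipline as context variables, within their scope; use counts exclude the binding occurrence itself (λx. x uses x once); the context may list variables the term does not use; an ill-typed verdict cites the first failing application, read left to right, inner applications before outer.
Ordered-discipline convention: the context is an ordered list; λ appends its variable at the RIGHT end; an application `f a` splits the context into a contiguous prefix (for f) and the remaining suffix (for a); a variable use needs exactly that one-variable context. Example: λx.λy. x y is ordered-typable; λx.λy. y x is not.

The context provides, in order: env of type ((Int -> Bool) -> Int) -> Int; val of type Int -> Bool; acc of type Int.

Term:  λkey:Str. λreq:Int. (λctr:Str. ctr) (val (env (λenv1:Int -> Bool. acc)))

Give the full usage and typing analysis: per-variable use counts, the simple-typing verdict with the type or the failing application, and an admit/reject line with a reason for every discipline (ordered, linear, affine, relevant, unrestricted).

counts: env: 1×; val: 1×; acc: 1×; key (λ-bound): 0×; req (λ-bound): 0×; ctr (λ-bound): 1×; env1 (λ-bound): 0×
order of uses: ctr, val, env, acc
typing: ill-typed: an application expects Str but receives Bool
ordered: ✗, fails simple typing
linear: ✗, a type mismatch blocks all five
affine: ✗, the type mismatch rejects it
relevant: ✗, not simply typable
unrestricted: ✗, fails simple typing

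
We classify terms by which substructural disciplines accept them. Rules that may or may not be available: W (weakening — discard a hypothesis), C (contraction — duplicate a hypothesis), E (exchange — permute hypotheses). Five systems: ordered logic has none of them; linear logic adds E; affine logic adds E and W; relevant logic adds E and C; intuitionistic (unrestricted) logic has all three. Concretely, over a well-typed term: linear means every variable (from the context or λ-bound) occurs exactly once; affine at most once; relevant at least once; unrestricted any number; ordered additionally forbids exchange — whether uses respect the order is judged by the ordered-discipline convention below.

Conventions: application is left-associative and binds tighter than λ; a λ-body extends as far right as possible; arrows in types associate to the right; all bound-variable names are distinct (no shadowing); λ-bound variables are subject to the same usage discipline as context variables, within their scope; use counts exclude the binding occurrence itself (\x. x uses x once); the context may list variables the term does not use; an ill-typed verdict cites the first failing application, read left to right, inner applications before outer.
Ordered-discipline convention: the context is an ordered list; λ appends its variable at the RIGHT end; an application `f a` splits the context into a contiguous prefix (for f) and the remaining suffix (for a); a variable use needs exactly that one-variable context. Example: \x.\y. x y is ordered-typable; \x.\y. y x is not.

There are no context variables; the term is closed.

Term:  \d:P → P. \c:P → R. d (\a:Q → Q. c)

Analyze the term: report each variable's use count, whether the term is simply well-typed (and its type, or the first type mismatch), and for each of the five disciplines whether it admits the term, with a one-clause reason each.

variable uses: d (bound)=1; c (bound)=1; a (bound)=0
left-to-right use order: d, c
typing: ill-typed: argument of type (Q → Q) → P → R where P is required
ordered: ✗ — not simply typable
linear: ✗ — fails simple typing
affine: ✗ — a type mismatch blocks all five
relevant: ✗ — the type mismatch rejects it
unrestricted: ✗ — not simply typable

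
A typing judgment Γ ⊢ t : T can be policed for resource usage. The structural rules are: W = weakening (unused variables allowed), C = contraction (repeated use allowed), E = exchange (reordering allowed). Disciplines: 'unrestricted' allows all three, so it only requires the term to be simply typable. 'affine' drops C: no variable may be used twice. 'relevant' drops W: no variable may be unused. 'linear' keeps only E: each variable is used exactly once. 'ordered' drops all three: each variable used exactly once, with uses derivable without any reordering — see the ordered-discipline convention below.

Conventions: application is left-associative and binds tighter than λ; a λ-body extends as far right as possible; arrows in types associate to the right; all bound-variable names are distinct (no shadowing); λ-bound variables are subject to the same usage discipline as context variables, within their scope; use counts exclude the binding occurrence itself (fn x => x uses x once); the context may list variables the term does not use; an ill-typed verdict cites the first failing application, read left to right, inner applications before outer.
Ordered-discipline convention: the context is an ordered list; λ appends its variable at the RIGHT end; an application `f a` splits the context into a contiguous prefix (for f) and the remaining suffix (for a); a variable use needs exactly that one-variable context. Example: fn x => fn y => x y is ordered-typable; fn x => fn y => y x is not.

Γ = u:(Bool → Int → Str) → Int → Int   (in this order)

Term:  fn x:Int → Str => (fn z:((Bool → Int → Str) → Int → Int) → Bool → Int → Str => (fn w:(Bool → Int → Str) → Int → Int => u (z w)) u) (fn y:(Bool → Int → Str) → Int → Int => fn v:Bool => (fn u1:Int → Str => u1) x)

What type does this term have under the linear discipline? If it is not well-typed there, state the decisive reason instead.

not well-typed under linear — repeated use of u ×2; needs weakening: y, v unused
use counts: u=2, x [bound]=1, z [bound]=1, w [bound]=1, y [bound]=0, v [bound]=0, u1 [bound]=1
order of uses: u, z, w, u, u1, x
typing: ✓ — (Int → Str) → Int → Int
per-discipline verdicts: ordered ✗ | linear ✗ | affine ✗ | relevant ✗ | unrestricted ✓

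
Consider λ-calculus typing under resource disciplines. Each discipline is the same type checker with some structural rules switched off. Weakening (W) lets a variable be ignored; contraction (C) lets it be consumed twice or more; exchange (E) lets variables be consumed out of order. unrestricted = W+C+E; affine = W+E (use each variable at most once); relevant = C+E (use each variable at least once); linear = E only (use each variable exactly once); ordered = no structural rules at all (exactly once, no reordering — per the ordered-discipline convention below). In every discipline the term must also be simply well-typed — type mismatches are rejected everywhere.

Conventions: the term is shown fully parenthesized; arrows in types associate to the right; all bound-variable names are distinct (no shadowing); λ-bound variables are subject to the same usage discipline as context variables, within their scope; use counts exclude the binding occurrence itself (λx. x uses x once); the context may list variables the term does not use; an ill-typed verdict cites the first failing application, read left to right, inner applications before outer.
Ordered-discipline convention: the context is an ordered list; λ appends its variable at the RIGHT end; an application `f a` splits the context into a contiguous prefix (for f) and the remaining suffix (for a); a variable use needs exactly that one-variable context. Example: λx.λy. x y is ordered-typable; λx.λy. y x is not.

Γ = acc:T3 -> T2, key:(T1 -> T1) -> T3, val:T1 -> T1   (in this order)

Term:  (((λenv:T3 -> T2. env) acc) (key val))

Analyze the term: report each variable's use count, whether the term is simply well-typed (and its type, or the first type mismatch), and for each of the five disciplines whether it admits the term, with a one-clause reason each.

counts: acc: 1, key: 1, val: 1, env (λ-bound): 1
use order (left to right): env, acc, key, val
typing: the term checks, with type T2
ordered: ✓ — one use each (acc, key, val, env); ordered split holds
linear: ✓ — each of acc, key, val, env used exactly once
affine: ✓ — no duplicate uses among acc, key, val, env
relevant: ✓ — every one of acc, key, val, env appears
unrestricted: ✓ — simply typable at T2; W, C, E all held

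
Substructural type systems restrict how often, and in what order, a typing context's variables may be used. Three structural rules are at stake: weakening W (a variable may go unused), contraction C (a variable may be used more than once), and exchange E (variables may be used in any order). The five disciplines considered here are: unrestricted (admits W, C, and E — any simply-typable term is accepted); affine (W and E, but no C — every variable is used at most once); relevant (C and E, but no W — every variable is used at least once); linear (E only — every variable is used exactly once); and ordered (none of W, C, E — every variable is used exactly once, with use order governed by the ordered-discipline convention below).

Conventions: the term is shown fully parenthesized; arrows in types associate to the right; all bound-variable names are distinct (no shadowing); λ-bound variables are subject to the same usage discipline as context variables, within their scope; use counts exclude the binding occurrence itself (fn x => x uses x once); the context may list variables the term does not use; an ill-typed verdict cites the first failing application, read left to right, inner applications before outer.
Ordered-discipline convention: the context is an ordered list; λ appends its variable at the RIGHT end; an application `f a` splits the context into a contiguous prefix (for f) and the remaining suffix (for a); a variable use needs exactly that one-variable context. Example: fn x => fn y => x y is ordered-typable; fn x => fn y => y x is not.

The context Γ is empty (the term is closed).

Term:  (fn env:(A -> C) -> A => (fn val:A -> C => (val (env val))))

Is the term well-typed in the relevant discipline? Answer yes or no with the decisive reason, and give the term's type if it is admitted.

yes — env, val: all used, weakening unneeded; term : ((A -> C) -> A) -> (A -> C) -> C
counts: env (λ-bound): 1×; val (λ-bound): 2×
order of uses: val, env, val
typing: well-typed — term : ((A -> C) -> A) -> (A -> C) -> C
summary: ordered ✗ · linear ✗ · affine ✗ · relevant ✓ · unrestricted ✓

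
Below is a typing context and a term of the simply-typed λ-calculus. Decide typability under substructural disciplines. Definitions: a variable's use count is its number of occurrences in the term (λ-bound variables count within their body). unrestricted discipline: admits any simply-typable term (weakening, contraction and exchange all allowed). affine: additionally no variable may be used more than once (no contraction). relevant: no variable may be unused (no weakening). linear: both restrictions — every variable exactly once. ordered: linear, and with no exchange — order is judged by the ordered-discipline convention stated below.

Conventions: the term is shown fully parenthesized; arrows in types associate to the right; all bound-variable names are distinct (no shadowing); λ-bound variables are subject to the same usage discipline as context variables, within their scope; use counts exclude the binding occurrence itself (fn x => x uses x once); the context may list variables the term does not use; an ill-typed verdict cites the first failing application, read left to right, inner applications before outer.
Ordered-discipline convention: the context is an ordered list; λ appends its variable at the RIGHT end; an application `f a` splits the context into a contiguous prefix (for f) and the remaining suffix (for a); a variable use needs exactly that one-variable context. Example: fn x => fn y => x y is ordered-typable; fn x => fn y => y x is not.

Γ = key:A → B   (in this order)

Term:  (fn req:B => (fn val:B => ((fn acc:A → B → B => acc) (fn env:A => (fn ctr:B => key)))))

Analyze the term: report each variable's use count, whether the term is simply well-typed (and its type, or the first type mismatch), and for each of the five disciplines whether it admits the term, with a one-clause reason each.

variable uses: key ×1, req (bound) ×0, val (bound) ×0, acc (bound) ×1, env (bound) ×0, ctr (bound) ×0
use order (left to right): acc, key
typing: ill-typed: a function awaiting A → B → B gets A → B → A → B
ordered: ✗ — a type mismatch blocks all five
linear: ✗ — the type mismatch rejects it
affine: ✗ — not simply typable
relevant: ✗ — fails simple typing
unrestricted: ✗ — a type mismatch blocks all five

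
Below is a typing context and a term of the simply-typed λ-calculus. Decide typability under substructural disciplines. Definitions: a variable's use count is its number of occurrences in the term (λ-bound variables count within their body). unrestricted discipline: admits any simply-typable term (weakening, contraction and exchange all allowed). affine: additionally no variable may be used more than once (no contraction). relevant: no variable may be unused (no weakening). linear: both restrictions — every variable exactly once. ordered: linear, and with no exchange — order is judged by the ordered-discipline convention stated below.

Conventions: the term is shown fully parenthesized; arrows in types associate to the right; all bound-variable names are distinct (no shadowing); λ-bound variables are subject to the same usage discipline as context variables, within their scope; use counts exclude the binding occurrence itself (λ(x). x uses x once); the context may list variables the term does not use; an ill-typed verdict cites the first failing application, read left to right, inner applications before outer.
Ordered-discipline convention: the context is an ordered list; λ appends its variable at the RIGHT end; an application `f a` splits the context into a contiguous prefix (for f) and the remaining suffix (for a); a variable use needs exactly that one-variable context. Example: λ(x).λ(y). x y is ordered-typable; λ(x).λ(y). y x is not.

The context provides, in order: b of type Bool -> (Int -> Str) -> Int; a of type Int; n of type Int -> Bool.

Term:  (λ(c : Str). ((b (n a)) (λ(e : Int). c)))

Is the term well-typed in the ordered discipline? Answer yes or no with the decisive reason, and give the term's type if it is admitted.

no — needs weakening: e unused
variable uses: b ×1; a ×1; n ×1; c (λ-bound) ×1; e (λ-bound) ×0
order of uses: b, n, a, c
typing: well-typed — term : Str -> Int
all disciplines: ordered ✗ · linear ✗ · affine ✓ · relevant ✗ · unrestricted ✓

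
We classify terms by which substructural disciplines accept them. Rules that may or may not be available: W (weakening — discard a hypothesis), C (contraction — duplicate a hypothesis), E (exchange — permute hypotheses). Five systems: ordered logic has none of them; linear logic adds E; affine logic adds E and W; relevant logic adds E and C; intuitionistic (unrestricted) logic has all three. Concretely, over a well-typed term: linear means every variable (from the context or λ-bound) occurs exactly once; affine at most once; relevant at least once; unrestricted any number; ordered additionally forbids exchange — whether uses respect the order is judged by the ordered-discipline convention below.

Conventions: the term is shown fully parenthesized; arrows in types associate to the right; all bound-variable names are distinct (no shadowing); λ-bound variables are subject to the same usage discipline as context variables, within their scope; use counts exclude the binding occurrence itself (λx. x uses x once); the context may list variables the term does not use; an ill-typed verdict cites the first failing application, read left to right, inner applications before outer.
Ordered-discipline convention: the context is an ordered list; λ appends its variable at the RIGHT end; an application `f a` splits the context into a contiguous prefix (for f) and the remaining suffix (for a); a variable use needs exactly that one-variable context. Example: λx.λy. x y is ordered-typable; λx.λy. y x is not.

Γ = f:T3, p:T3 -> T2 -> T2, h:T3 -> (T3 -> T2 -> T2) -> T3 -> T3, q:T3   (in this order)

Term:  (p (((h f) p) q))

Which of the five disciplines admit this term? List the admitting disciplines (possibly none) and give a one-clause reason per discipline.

admitting disciplines: relevant, unrestricted
variable uses: f=1, p=2, h=1, q=1
uses in reading order: p, h, f, p, q
typing: the term checks, with type T2 -> T2
ordered ✗ (uses contraction: p ×2)
linear ✗ (uses contraction: p ×2)
affine ✗ (uses contraction: p ×2)
relevant ✓ (none of f, p, h, q goes unused)
unrestricted ✓ (simply typable at T2 -> T2; W, C, E all held)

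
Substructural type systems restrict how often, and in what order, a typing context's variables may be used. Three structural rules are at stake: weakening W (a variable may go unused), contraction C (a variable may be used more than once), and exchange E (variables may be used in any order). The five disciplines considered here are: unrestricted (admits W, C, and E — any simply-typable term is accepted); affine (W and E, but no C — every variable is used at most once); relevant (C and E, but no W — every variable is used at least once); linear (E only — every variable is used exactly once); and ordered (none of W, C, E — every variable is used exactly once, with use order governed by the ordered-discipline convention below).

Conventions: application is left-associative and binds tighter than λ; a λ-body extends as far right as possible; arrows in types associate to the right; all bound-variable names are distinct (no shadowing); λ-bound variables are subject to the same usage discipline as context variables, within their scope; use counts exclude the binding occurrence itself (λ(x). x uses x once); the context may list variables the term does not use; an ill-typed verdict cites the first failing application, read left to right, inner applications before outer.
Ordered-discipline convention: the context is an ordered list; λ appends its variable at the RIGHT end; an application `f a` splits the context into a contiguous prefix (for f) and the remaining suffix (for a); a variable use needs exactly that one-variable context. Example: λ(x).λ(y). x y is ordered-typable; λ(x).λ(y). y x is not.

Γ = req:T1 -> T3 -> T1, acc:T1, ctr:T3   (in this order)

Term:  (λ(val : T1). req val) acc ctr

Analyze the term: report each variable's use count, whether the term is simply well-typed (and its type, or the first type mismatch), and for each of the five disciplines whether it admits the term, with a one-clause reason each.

variable uses: req=1; acc=1; ctr=1; val (bound)=1
order of uses: req, val, acc, ctr
typing: the term checks, with type T1
ordered: ✓, single-use (req, acc, ctr, val), ordered derivation ok
linear: ✓, each of req, acc, ctr, val used exactly once
affine: ✓, none of req, acc, ctr, val used more than once
relevant: ✓, at least one use each (req, acc, ctr, val)
unrestricted: ✓, typability at T1 is all that's needed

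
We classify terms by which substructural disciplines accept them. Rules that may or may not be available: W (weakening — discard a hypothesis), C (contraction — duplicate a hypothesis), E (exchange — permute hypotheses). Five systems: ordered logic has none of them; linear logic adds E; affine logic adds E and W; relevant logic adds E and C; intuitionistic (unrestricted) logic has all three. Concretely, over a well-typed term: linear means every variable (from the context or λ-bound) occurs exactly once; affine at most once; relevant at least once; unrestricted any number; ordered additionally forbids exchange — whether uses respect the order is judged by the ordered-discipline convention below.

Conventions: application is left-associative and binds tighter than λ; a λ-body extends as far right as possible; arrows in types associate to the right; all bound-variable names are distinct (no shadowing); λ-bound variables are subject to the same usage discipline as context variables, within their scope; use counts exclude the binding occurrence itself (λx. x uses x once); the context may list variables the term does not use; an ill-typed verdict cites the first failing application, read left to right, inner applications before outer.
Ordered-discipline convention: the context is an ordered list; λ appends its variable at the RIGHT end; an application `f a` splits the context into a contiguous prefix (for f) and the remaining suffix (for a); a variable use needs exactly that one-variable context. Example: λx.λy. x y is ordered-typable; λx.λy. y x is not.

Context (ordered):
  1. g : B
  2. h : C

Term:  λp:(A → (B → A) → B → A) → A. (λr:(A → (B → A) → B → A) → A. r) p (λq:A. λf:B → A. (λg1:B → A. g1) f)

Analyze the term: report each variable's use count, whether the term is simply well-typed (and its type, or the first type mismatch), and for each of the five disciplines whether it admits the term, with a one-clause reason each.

counts: g: 0×, h: 0×, p [bound]: 1×, r [bound]: 1×, q [bound]: 0×, f [bound]: 1×, g1 [bound]: 1×
uses in reading order: r, p, g1, f
typing: well-typed at ((A → (B → A) → B → A) → A) → A
ordered ✗ (g, h, q left unused)
linear ✗ (g, h, q left unused)
affine ✓ (g, h, p, r, q, f, g1: no repeats, contraction unneeded)
relevant ✗ (g, h, q left unused)
unrestricted ✓ (well-typed at ((A → (B → A) → B → A) → A) → A; no restrictions here)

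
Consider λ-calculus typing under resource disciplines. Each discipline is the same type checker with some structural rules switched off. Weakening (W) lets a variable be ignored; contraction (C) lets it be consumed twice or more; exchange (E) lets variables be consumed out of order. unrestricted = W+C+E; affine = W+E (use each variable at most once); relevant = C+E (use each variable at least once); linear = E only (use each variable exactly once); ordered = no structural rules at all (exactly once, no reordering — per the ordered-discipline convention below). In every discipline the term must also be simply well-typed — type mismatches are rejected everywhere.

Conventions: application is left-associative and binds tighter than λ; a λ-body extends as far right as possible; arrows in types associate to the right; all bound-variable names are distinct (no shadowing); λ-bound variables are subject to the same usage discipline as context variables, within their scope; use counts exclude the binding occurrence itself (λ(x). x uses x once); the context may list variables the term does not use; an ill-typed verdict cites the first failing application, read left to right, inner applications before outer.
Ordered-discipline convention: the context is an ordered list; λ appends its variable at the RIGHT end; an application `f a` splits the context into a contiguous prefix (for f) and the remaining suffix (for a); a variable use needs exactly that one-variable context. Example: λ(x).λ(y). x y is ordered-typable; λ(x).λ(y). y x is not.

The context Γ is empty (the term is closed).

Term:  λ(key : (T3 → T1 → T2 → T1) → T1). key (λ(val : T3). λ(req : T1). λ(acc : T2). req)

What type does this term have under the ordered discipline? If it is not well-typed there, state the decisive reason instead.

not well-typed under ordered — val, acc left unused
variable uses: key (bound)=1, val (bound)=0, req (bound)=1, acc (bound)=0
use order (left to right): key, req
typing: the term checks, with type ((T3 → T1 → T2 → T1) → T1) → T1
across the five disciplines: ordered ✗, linear ✗, affine ✓, relevant ✗, unrestricted ✓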